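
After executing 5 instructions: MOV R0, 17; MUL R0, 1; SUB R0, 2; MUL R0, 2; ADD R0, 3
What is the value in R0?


Register state trace:
  MOV R0, 17  → R0 = 17
  MUL R0, 1  → R0 = 17 * 1 = 17
  SUB R0, 2  → R0 = 17 - 2 = 15
  MUL R0, 2  → R0 = 15 * 2 = 30
  ADD R0, 3  → R0 = 30 + 3 = 33
Final: R0 = 33

33


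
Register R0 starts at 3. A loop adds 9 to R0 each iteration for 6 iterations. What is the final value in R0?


Starting value: R0 = 3
  Iter 1: R0 = 3 + 9 = 12
  Iter 2: R0 = 12 + 9 = 21
  Iter 3: R0 = 21 + 9 = 30
  Iter 4: R0 = 30 + 9 = 39
  Iter 5: R0 = 39 + 9 = 48
  Iter 6: R0 = 48 + 9 = 57
Final: R0 = 57

57


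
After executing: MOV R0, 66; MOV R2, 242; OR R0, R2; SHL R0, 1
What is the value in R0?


Register state trace:
  MOV R0, 66  → R0 = 66 (0b01000010)
  MOV R2, 242  → R2 = 242 (0b11110010)
  OR R0, R2  → R0 = 66 OR 242 = 242 (0b11110010)
  SHL R0, 1  → R0 = 242 << 1 = 484
Final: R0 = 484

484


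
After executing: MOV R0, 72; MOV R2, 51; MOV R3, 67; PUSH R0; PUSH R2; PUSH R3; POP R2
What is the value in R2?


Stack trace (top is rightmost):
  MOV R0, 72  → R0 = 72
  MOV R2, 51  → R2 = 51
  MOV R3, 67  → R3 = 67
  PUSH R0  → stack: [72]
  PUSH R2  → stack: [72, 51]
  PUSH R3  → stack: [72, 51, 67]
  POP R2  → R2 = 67, stack: [72, 51]
Final: R2 = 67

67


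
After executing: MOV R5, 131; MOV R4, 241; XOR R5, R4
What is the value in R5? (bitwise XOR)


Register state trace:
  MOV R5, 131  → R5 = 131 (0b10000011)
  MOV R4, 241  → R4 = 241 (0b11110001)
  XOR R5, R4  → R5 = 131 XOR 241 = 114 (0b01110010)
Final: R5 = 114

114


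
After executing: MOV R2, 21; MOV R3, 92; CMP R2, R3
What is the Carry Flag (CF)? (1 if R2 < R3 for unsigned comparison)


Register state trace:
  MOV R2, 21  → R2 = 21
  MOV R3, 92  → R3 = 92
  CMP R2, R3  → unsigned 21 - 92: borrow occurs
  21 < 92, so CF = 1
CF = 1

1


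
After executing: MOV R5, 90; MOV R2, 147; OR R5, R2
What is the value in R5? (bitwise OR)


Register state trace:
  MOV R5, 90  → R5 = 90 (0b01011010)
  MOV R2, 147  → R2 = 147 (0b10010011)
  OR R5, R2   → R5 = 90 OR 147 = 219 (0b11011011)
Final: R5 = 219

219


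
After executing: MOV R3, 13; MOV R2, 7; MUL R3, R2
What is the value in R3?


Register state trace:
  MOV R3, 13  → R3 = 13
  MOV R2, 7  → R2 = 7
  MUL R3, R2  → R3 = 13 * 7 = 91
Final: R3 = 91

91


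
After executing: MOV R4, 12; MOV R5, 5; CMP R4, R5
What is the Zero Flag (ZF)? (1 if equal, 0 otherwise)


Register state trace:
  MOV R4, 12  → R4 = 12
  MOV R5, 5  → R5 = 5
  CMP R4, R5  → computes 12 - 5 = 7
  Result is nonzero, so values are not equal
ZF = 0

0


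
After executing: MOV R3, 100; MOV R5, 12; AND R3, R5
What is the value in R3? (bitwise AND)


Register state trace:
  MOV R3, 100  → R3 = 100 (0b01100100)
  MOV R5, 12  → R5 = 12 (0b00001100)
  AND R3, R5  → R3 = 100 AND 12 = 4 (0b00000100)
Final: R3 = 4

4


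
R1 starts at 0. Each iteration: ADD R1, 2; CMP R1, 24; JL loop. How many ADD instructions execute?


Loop trace (R1 starts at 0, target 24, step 2):
  ADD #1: R1 = 0 + 2 = 2  → 2 < 24, loop
  ADD #2: R1 = 2 + 2 = 4  → 4 < 24, loop
  ADD #3: R1 = 4 + 2 = 6  → 6 < 24, loop
  ADD #4: R1 = 6 + 2 = 8  → 8 < 24, loop
  ADD #5: R1 = 8 + 2 = 10  → 10 < 24, loop
  ADD #6: R1 = 10 + 2 = 12  → 12 < 24, loop
  ADD #7: R1 = 12 + 2 = 14  → 14 < 24, loop
  ADD #8: R1 = 14 + 2 = 16  → 16 < 24, loop
  ADD #9: R1 = 16 + 2 = 18  → 18 < 24, loop
  ADD #10: R1 = 18 + 2 = 20  → 20 < 24, loop
  ADD #11: R1 = 20 + 2 = 22  → 22 < 24, loop
  ADD #12: R1 = 22 + 2 = 24  → 24 >= 24, exit
Total ADD instructions: 12

12


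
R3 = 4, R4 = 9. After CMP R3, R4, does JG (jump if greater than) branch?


Trace:
  R3 = 4, R4 = 9
  CMP R3, R4  → compares 4 vs 9
  JG checks: is 4 greater than 9?
  4 < 9, so condition is false
Branch taken: No

No


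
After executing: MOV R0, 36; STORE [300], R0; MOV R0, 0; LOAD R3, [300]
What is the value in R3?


Register and memory trace:
  MOV R0, 36  → R0 = 36
  STORE [300], R0  → mem[300] = 36
  MOV R0, 0  → R0 = 0
  LOAD R3, [300]  → R3 = mem[300] = 36
Final: R3 = 36

36


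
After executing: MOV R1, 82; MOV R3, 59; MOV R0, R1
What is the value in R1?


Register state trace:
  MOV R1, 82  → R1 = 82
  MOV R3, 59  → R3 = 59
  MOV R0, R1  → R0 = 82
Final: R1 = 82

82


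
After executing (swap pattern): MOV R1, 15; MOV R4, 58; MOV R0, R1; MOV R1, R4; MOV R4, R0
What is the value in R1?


Register state trace (swap pattern):
  MOV R1, 15  → R1 = 15
  MOV R4, 58  → R4 = 58
  MOV R0, R1  → R0 = 15  (save R1)
  MOV R1, R4  → R1 = 58  (R1 gets R4's value)
  MOV R4, R0  → R4 = 15  (R4 gets saved value)
Final: R1 = 58

58


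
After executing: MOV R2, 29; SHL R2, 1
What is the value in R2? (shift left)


Register state trace:
  MOV R2, 29  → R2 = 29
  SHL R2, 1  → R2 = 29 << 1 = 29 * 2^1 = 58
Final: R2 = 58

58


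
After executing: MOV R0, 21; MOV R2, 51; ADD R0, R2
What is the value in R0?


Register state trace:
  MOV R0, 21  → R0 = 21
  MOV R2, 51  → R2 = 51
  ADD R0, R2  → R0 = 21 + 51 = 72
Final: R0 = 72

72


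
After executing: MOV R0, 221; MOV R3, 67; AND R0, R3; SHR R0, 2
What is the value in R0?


Register state trace:
  MOV R0, 221  → R0 = 221 (0b11011101)
  MOV R3, 67  → R3 = 67 (0b01000011)
  AND R0, R3  → R0 = 221 AND 67 = 65 (0b01000001)
  SHR R0, 2  → R0 = 65 >> 2 = 16
Final: R0 = 16

16


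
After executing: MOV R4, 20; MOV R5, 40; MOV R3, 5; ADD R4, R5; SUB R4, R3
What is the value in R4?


Register state trace:
  MOV R4, 20  → R4 = 20
  MOV R5, 40  → R5 = 40
  MOV R3, 5  → R3 = 5
  ADD R4, R5  → R4 = 20 + 40 = 60
  SUB R4, R3  → R4 = 60 - 5 = 55
Final: R4 = 55

55


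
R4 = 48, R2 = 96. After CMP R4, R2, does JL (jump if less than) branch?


Trace:
  R4 = 48, R2 = 96
  CMP R4, R2  → compares 48 vs 96
  JL checks: is 48 less than 96?
  48 < 96, so condition is true
Branch taken: Yes

Yes


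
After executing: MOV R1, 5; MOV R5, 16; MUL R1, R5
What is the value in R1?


Register state trace:
  MOV R1, 5  → R1 = 5
  MOV R5, 16  → R5 = 16
  MUL R1, R5  → R1 = 5 * 16 = 80
Final: R1 = 80

80


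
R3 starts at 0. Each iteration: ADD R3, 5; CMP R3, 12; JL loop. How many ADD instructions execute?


Loop trace (R3 starts at 0, target 12, step 5):
  ADD #1: R3 = 0 + 5 = 5  → 5 < 12, loop
  ADD #2: R3 = 5 + 5 = 10  → 10 < 12, loop
  ADD #3: R3 = 10 + 5 = 15  → 15 >= 12, exit
Total ADD instructions: 3

3


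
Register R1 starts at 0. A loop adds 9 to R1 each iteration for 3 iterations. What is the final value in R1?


Starting value: R1 = 0
  Iter 1: R1 = 0 + 9 = 9
  Iter 2: R1 = 9 + 9 = 18
  Iter 3: R1 = 18 + 9 = 27
Final: R1 = 27

27


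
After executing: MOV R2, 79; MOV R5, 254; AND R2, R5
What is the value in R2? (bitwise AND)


Register state trace:
  MOV R2, 79  → R2 = 79 (0b01001111)
  MOV R5, 254  → R5 = 254 (0b11111110)
  AND R2, R5  → R2 = 79 AND 254 = 78 (0b01001110)
Final: R2 = 78

78


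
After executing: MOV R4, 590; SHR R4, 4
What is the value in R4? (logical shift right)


Register state trace:
  MOV R4, 590  → R4 = 590
  SHR R4, 4  → R4 = 590 >> 4 = 590 // 2^4 = 36
Final: R4 = 36

36


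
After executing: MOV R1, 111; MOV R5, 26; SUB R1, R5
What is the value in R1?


Register state trace:
  MOV R1, 111  → R1 = 111
  MOV R5, 26  → R5 = 26
  SUB R1, R5  → R1 = 111 - 26 = 85
Final: R1 = 85

85


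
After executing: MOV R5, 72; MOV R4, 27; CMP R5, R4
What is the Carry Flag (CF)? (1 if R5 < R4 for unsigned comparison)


Register state trace:
  MOV R5, 72  → R5 = 72
  MOV R4, 27  → R4 = 27
  CMP R5, R4  → unsigned 72 - 27: no borrow
  72 >= 27, so CF = 0
CF = 0

0


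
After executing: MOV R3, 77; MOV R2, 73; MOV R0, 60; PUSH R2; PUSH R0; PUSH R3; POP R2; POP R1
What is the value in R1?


Stack trace (top is rightmost):
  MOV R3, 77  → R3 = 77
  MOV R2, 73  → R2 = 73
  MOV R0, 60  → R0 = 60
  PUSH R2  → stack: [73]
  PUSH R0  → stack: [73, 60]
  PUSH R3  → stack: [73, 60, 77]
  POP R2  → R2 = 77, stack: [73, 60]
  POP R1  → R1 = 60, stack: [73]
Final: R1 = 60

60


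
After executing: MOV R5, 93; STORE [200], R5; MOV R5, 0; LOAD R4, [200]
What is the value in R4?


Register and memory trace:
  MOV R5, 93  → R5 = 93
  STORE [200], R5  → mem[200] = 93
  MOV R5, 0  → R5 = 0
  LOAD R4, [200]  → R4 = mem[200] = 93
Final: R4 = 93

93


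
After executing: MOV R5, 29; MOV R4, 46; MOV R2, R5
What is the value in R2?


Register state trace:
  MOV R5, 29  → R5 = 29
  MOV R4, 46  → R4 = 46
  MOV R2, R5  → R2 = 29
Final: R2 = 29

29


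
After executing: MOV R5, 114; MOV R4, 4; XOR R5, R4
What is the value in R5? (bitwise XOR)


Register state trace:
  MOV R5, 114  → R5 = 114 (0b01110010)
  MOV R4, 4  → R4 = 4 (0b00000100)
  XOR R5, R4  → R5 = 114 XOR 4 = 118 (0b01110110)
Final: R5 = 118

118


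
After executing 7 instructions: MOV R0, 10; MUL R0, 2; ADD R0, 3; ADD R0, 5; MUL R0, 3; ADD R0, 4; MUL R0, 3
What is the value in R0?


Register state trace:
  MOV R0, 10  → R0 = 10
  MUL R0, 2  → R0 = 10 * 2 = 20
  ADD R0, 3  → R0 = 20 + 3 = 23
  ADD R0, 5  → R0 = 23 + 5 = 28
  MUL R0, 3  → R0 = 28 * 3 = 84
  ADD R0, 4  → R0 = 84 + 4 = 88
  MUL R0, 3  → R0 = 88 * 3 = 264
Final: R0 = 264

264


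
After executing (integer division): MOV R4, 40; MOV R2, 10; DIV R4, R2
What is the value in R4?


Register state trace:
  MOV R4, 40  → R4 = 40
  MOV R2, 10  → R2 = 10
  DIV R4, R2  → R4 = 40 // 10 = 4
Final: R4 = 4

4


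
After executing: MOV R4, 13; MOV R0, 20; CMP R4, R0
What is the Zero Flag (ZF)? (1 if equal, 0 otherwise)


Register state trace:
  MOV R4, 13  → R4 = 13
  MOV R0, 20  → R0 = 20
  CMP R4, R0  → computes 13 - 20 = -7
  Result is nonzero, so values are not equal
ZF = 0

0


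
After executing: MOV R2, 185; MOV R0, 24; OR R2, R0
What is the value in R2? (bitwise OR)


Register state trace:
  MOV R2, 185  → R2 = 185 (0b10111001)
  MOV R0, 24  → R0 = 24 (0b00011000)
  OR R2, R0   → R2 = 185 OR 24 = 185 (0b10111001)
Final: R2 = 185

185


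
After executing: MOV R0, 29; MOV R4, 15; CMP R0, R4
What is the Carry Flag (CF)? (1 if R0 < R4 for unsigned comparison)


Register state trace:
  MOV R0, 29  → R0 = 29
  MOV R4, 15  → R4 = 15
  CMP R0, R4  → unsigned 29 - 15: no borrow
  29 >= 15, so CF = 0
CF = 0

0


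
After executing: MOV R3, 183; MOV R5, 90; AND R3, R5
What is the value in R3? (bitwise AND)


Register state trace:
  MOV R3, 183  → R3 = 183 (0b10110111)
  MOV R5, 90  → R5 = 90 (0b01011010)
  AND R3, R5  → R3 = 183 AND 90 = 18 (0b00010010)
Final: R3 = 18

18


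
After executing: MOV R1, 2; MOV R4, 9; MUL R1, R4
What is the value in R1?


Register state trace:
  MOV R1, 2  → R1 = 2
  MOV R4, 9  → R4 = 9
  MUL R1, R4  → R1 = 2 * 9 = 18
Final: R1 = 18

18


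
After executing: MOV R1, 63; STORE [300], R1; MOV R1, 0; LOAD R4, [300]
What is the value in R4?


Register and memory trace:
  MOV R1, 63  → R1 = 63
  STORE [300], R1  → mem[300] = 63
  MOV R1, 0  → R1 = 0
  LOAD R4, [300]  → R4 = mem[300] = 63
Final: R4 = 63

63


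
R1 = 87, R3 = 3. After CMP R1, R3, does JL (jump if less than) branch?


Trace:
  R1 = 87, R3 = 3
  CMP R1, R3  → compares 87 vs 3
  JL checks: is 87 less than 3?
  87 > 3, so condition is false
Branch taken: No

No


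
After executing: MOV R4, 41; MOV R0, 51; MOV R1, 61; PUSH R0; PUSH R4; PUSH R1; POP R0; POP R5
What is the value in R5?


Stack trace (top is rightmost):
  MOV R4, 41  → R4 = 41
  MOV R0, 51  → R0 = 51
  MOV R1, 61  → R1 = 61
  PUSH R0  → stack: [51]
  PUSH R4  → stack: [51, 41]
  PUSH R1  → stack: [51, 41, 61]
  POP R0  → R0 = 61, stack: [51, 41]
  POP R5  → R5 = 41, stack: [51]
Final: R5 = 41

41


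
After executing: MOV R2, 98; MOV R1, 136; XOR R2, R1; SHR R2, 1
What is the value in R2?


Register state trace:
  MOV R2, 98  → R2 = 98 (0b01100010)
  MOV R1, 136  → R1 = 136 (0b10001000)
  XOR R2, R1  → R2 = 98 XOR 136 = 234 (0b11101010)
  SHR R2, 1  → R2 = 234 >> 1 = 117
Final: R2 = 117

117


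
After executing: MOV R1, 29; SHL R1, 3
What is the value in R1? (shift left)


Register state trace:
  MOV R1, 29  → R1 = 29
  SHL R1, 3  → R1 = 29 << 3 = 29 * 2^3 = 232
Final: R1 = 232

232


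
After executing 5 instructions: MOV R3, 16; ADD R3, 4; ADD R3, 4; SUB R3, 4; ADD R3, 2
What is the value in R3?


Register state trace:
  MOV R3, 16  → R3 = 16
  ADD R3, 4  → R3 = 16 + 4 = 20
  ADD R3, 4  → R3 = 20 + 4 = 24
  SUB R3, 4  → R3 = 24 - 4 = 20
  ADD R3, 2  → R3 = 20 + 2 = 22
Final: R3 = 22

22


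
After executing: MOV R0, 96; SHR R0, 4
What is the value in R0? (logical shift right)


Register state trace:
  MOV R0, 96  → R0 = 96
  SHR R0, 4  → R0 = 96 >> 4 = 96 // 2^4 = 6
Final: R0 = 6

6


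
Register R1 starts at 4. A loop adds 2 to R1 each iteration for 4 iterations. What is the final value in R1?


Starting value: R1 = 4
  Iter 1: R1 = 4 + 2 = 6
  Iter 2: R1 = 6 + 2 = 8
  Iter 3: R1 = 8 + 2 = 10
  Iter 4: R1 = 10 + 2 = 12
Final: R1 = 12

12


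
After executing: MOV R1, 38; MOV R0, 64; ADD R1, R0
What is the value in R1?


Register state trace:
  MOV R1, 38  → R1 = 38
  MOV R0, 64  → R0 = 64
  ADD R1, R0  → R1 = 38 + 64 = 102
Final: R1 = 102

102


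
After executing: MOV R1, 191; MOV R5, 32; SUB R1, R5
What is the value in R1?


Register state trace:
  MOV R1, 191  → R1 = 191
  MOV R5, 32  → R5 = 32
  SUB R1, R5  → R1 = 191 - 32 = 159
Final: R1 = 159

159


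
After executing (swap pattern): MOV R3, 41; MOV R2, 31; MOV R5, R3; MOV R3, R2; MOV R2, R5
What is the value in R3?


Register state trace (swap pattern):
  MOV R3, 41  → R3 = 41
  MOV R2, 31  → R2 = 31
  MOV R5, R3  → R5 = 41  (save R3)
  MOV R3, R2  → R3 = 31  (R3 gets R2's value)
  MOV R2, R5  → R2 = 41  (R2 gets saved value)
Final: R3 = 31

31


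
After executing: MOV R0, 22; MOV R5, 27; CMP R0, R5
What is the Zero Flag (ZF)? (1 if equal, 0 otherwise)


Register state trace:
  MOV R0, 22  → R0 = 22
  MOV R5, 27  → R5 = 27
  CMP R0, R5  → computes 22 - 27 = -5
  Result is nonzero, so values are not equal
ZF = 0

0


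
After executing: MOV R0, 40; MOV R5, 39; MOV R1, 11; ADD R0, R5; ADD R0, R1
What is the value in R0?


Register state trace:
  MOV R0, 40  → R0 = 40
  MOV R5, 39  → R5 = 39
  MOV R1, 11  → R1 = 11
  ADD R0, R5  → R0 = 40 + 39 = 79
  ADD R0, R1  → R0 = 79 + 11 = 90
Final: R0 = 90

90


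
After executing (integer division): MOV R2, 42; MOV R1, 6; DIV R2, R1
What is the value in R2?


Register state trace:
  MOV R2, 42  → R2 = 42
  MOV R1, 6  → R1 = 6
  DIV R2, R1  → R2 = 42 // 6 = 7
Final: R2 = 7

7


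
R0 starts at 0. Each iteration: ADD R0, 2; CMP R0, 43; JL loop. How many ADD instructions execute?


Loop trace (R0 starts at 0, target 43, step 2):
  ADD #1: R0 = 0 + 2 = 2  → 2 < 43, loop
  ADD #2: R0 = 2 + 2 = 4  → 4 < 43, loop
  ADD #3: R0 = 4 + 2 = 6  → 6 < 43, loop
  ADD #4: R0 = 6 + 2 = 8  → 8 < 43, loop
  ADD #5: R0 = 8 + 2 = 10  → 10 < 43, loop
  ADD #6: R0 = 10 + 2 = 12  → 12 < 43, loop
  ADD #7: R0 = 12 + 2 = 14  → 14 < 43, loop
  ADD #8: R0 = 14 + 2 = 16  → 16 < 43, loop
  ADD #9: R0 = 16 + 2 = 18  → 18 < 43, loop
  ADD #10: R0 = 18 + 2 = 20  → 20 < 43, loop
  ADD #11: R0 = 20 + 2 = 22  → 22 < 43, loop
  ADD #12: R0 = 22 + 2 = 24  → 24 < 43, loop
  ADD #13: R0 = 24 + 2 = 26  → 26 < 43, loop
  ADD #14: R0 = 26 + 2 = 28  → 28 < 43, loop
  ADD #15: R0 = 28 + 2 = 30  → 30 < 43, loop
  ADD #16: R0 = 30 + 2 = 32  → 32 < 43, loop
  ADD #17: R0 = 32 + 2 = 34  → 34 < 43, loop
  ADD #18: R0 = 34 + 2 = 36  → 36 < 43, loop
  ADD #19: R0 = 36 + 2 = 38  → 38 < 43, loop
  ADD #20: R0 = 38 + 2 = 40  → 40 < 43, loop
  ADD #21: R0 = 40 + 2 = 42  → 42 < 43, loop
  ADD #22: R0 = 42 + 2 = 44  → 44 >= 43, exit
Total ADD instructions: 22

22


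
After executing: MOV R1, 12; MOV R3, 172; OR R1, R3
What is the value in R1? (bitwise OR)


Register state trace:
  MOV R1, 12  → R1 = 12 (0b00001100)
  MOV R3, 172  → R3 = 172 (0b10101100)
  OR R1, R3   → R1 = 12 OR 172 = 172 (0b10101100)
Final: R1 = 172

172


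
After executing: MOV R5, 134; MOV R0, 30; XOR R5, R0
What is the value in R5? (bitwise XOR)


Register state trace:
  MOV R5, 134  → R5 = 134 (0b10000110)
  MOV R0, 30  → R0 = 30 (0b00011110)
  XOR R5, R0  → R5 = 134 XOR 30 = 152 (0b10011000)
Final: R5 = 152

152


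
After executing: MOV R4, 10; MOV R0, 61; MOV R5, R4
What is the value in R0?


Register state trace:
  MOV R4, 10  → R4 = 10
  MOV R0, 61  → R0 = 61
  MOV R5, R4  → R5 = 10
Final: R0 = 61

61


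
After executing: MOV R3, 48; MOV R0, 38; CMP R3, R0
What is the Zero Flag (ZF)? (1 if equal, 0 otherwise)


Register state trace:
  MOV R3, 48  → R3 = 48
  MOV R0, 38  → R0 = 38
  CMP R3, R0  → computes 48 - 38 = 10
  Result is nonzero, so values are not equal
ZF = 0

0


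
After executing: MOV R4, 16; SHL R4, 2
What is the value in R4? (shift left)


Register state trace:
  MOV R4, 16  → R4 = 16
  SHL R4, 2  → R4 = 16 << 2 = 16 * 2^2 = 64
Final: R4 = 64

64


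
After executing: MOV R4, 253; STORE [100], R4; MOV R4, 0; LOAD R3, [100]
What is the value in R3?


Register and memory trace:
  MOV R4, 253  → R4 = 253
  STORE [100], R4  → mem[100] = 253
  MOV R4, 0  → R4 = 0
  LOAD R3, [100]  → R3 = mem[100] = 253
Final: R3 = 253

253


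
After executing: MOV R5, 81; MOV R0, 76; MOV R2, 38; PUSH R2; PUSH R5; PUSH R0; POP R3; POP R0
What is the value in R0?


Stack trace (top is rightmost):
  MOV R5, 81  → R5 = 81
  MOV R0, 76  → R0 = 76
  MOV R2, 38  → R2 = 38
  PUSH R2  → stack: [38]
  PUSH R5  → stack: [38, 81]
  PUSH R0  → stack: [38, 81, 76]
  POP R3  → R3 = 76, stack: [38, 81]
  POP R0  → R0 = 81, stack: [38]
Final: R0 = 81

81


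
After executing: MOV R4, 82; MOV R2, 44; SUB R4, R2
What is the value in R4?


Register state trace:
  MOV R4, 82  → R4 = 82
  MOV R2, 44  → R2 = 44
  SUB R4, R2  → R4 = 82 - 44 = 38
Final: R4 = 38

38


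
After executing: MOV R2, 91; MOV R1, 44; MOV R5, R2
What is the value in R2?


Register state trace:
  MOV R2, 91  → R2 = 91
  MOV R1, 44  → R1 = 44
  MOV R5, R2  → R5 = 91
Final: R2 = 91

91


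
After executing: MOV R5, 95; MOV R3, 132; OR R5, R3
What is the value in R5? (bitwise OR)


Register state trace:
  MOV R5, 95  → R5 = 95 (0b01011111)
  MOV R3, 132  → R3 = 132 (0b10000100)
  OR R5, R3   → R5 = 95 OR 132 = 223 (0b11011111)
Final: R5 = 223

223


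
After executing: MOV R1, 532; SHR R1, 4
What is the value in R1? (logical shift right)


Register state trace:
  MOV R1, 532  → R1 = 532
  SHR R1, 4  → R1 = 532 >> 4 = 532 // 2^4 = 33
Final: R1 = 33

33


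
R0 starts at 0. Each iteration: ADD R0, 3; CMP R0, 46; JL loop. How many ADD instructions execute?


Loop trace (R0 starts at 0, target 46, step 3):
  ADD #1: R0 = 0 + 3 = 3  → 3 < 46, loop
  ADD #2: R0 = 3 + 3 = 6  → 6 < 46, loop
  ADD #3: R0 = 6 + 3 = 9  → 9 < 46, loop
  ADD #4: R0 = 9 + 3 = 12  → 12 < 46, loop
  ADD #5: R0 = 12 + 3 = 15  → 15 < 46, loop
  ADD #6: R0 = 15 + 3 = 18  → 18 < 46, loop
  ADD #7: R0 = 18 + 3 = 21  → 21 < 46, loop
  ADD #8: R0 = 21 + 3 = 24  → 24 < 46, loop
  ADD #9: R0 = 24 + 3 = 27  → 27 < 46, loop
  ADD #10: R0 = 27 + 3 = 30  → 30 < 46, loop
  ADD #11: R0 = 30 + 3 = 33  → 33 < 46, loop
  ADD #12: R0 = 33 + 3 = 36  → 36 < 46, loop
  ADD #13: R0 = 36 + 3 = 39  → 39 < 46, loop
  ADD #14: R0 = 39 + 3 = 42  → 42 < 46, loop
  ADD #15: R0 = 42 + 3 = 45  → 45 < 46, loop
  ADD #16: R0 = 45 + 3 = 48  → 48 >= 46, exit
Total ADD instructions: 16

16


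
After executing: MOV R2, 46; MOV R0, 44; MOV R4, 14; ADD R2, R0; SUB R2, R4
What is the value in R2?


Register state trace:
  MOV R2, 46  → R2 = 46
  MOV R0, 44  → R0 = 44
  MOV R4, 14  → R4 = 14
  ADD R2, R0  → R2 = 46 + 44 = 90
  SUB R2, R4  → R2 = 90 - 14 = 76
Final: R2 = 76

76


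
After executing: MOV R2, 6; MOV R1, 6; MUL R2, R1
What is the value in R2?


Register state trace:
  MOV R2, 6  → R2 = 6
  MOV R1, 6  → R1 = 6
  MUL R2, R1  → R2 = 6 * 6 = 36
Final: R2 = 36

36


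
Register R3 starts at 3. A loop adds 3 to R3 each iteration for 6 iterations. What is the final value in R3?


Starting value: R3 = 3
  Iter 1: R3 = 3 + 3 = 6
  Iter 2: R3 = 6 + 3 = 9
  Iter 3: R3 = 9 + 3 = 12
  Iter 4: R3 = 12 + 3 = 15
  Iter 5: R3 = 15 + 3 = 18
  Iter 6: R3 = 18 + 3 = 21
Final: R3 = 21

21


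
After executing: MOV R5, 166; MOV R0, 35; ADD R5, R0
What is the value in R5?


Register state trace:
  MOV R5, 166  → R5 = 166
  MOV R0, 35  → R0 = 35
  ADD R5, R0  → R5 = 166 + 35 = 201
Final: R5 = 201

201


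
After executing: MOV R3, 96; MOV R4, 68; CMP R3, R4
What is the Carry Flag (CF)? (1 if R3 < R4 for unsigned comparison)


Register state trace:
  MOV R3, 96  → R3 = 96
  MOV R4, 68  → R4 = 68
  CMP R3, R4  → unsigned 96 - 68: no borrow
  96 >= 68, so CF = 0
CF = 0

0


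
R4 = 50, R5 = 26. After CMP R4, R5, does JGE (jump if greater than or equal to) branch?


Trace:
  R4 = 50, R5 = 26
  CMP R4, R5  → compares 50 vs 26
  JGE checks: is 50 greater than or equal to 26?
  50 > 26, so condition is true
Branch taken: Yes

Yes


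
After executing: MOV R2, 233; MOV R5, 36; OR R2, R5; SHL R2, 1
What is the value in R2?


Register state trace:
  MOV R2, 233  → R2 = 233 (0b11101001)
  MOV R5, 36  → R5 = 36 (0b00100100)
  OR R2, R5  → R2 = 233 OR 36 = 237 (0b11101101)
  SHL R2, 1  → R2 = 237 << 1 = 474
Final: R2 = 474

474


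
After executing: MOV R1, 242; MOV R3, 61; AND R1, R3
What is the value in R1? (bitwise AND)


Register state trace:
  MOV R1, 242  → R1 = 242 (0b11110010)
  MOV R3, 61  → R3 = 61 (0b00111101)
  AND R1, R3  → R1 = 242 AND 61 = 48 (0b00110000)
Final: R1 = 48

48


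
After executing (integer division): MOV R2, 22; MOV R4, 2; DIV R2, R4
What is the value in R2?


Register state trace:
  MOV R2, 22  → R2 = 22
  MOV R4, 2  → R4 = 2
  DIV R2, R4  → R2 = 22 // 2 = 11
Final: R2 = 11

11


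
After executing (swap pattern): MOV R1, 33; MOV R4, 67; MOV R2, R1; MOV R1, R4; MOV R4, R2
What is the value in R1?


Register state trace (swap pattern):
  MOV R1, 33  → R1 = 33
  MOV R4, 67  → R4 = 67
  MOV R2, R1  → R2 = 33  (save R1)
  MOV R1, R4  → R1 = 67  (R1 gets R4's value)
  MOV R4, R2  → R4 = 33  (R4 gets saved value)
Final: R1 = 67

67


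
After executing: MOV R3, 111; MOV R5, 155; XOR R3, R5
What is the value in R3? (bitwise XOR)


Register state trace:
  MOV R3, 111  → R3 = 111 (0b01101111)
  MOV R5, 155  → R5 = 155 (0b10011011)
  XOR R3, R5  → R3 = 111 XOR 155 = 244 (0b11110100)
Final: R3 = 244

244


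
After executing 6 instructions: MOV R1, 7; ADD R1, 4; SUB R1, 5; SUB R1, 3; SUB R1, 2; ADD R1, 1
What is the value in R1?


Register state trace:
  MOV R1, 7  → R1 = 7
  ADD R1, 4  → R1 = 7 + 4 = 11
  SUB R1, 5  → R1 = 11 - 5 = 6
  SUB R1, 3  → R1 = 6 - 3 = 3
  SUB R1, 2  → R1 = 3 - 2 = 1
  ADD R1, 1  → R1 = 1 + 1 = 2
Final: R1 = 2

2


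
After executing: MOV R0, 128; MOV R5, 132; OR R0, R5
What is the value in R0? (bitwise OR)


Register state trace:
  MOV R0, 128  → R0 = 128 (0b10000000)
  MOV R5, 132  → R5 = 132 (0b10000100)
  OR R0, R5   → R0 = 128 OR 132 = 132 (0b10000100)
Final: R0 = 132

132


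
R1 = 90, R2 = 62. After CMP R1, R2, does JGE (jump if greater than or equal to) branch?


Trace:
  R1 = 90, R2 = 62
  CMP R1, R2  → compares 90 vs 62
  JGE checks: is 90 greater than or equal to 62?
  90 > 62, so condition is true
Branch taken: Yes

Yes


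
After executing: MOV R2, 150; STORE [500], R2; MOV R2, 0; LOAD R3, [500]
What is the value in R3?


Register and memory trace:
  MOV R2, 150  → R2 = 150
  STORE [500], R2  → mem[500] = 150
  MOV R2, 0  → R2 = 0
  LOAD R3, [500]  → R3 = mem[500] = 150
Final: R3 = 150

150


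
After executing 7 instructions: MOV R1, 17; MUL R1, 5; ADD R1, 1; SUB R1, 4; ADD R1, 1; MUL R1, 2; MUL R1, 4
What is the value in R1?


Register state trace:
  MOV R1, 17  → R1 = 17
  MUL R1, 5  → R1 = 17 * 5 = 85
  ADD R1, 1  → R1 = 85 + 1 = 86
  SUB R1, 4  → R1 = 86 - 4 = 82
  ADD R1, 1  → R1 = 82 + 1 = 83
  MUL R1, 2  → R1 = 83 * 2 = 166
  MUL R1, 4  → R1 = 166 * 4 = 664
Final: R1 = 664

664


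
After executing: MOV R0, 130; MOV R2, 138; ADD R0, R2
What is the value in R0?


Register state trace:
  MOV R0, 130  → R0 = 130
  MOV R2, 138  → R2 = 138
  ADD R0, R2  → R0 = 130 + 138 = 268
Final: R0 = 268

268


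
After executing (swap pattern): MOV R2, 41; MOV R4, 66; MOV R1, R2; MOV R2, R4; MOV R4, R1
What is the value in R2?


Register state trace (swap pattern):
  MOV R2, 41  → R2 = 41
  MOV R4, 66  → R4 = 66
  MOV R1, R2  → R1 = 41  (save R2)
  MOV R2, R4  → R2 = 66  (R2 gets R4's value)
  MOV R4, R1  → R4 = 41  (R4 gets saved value)
Final: R2 = 66

66


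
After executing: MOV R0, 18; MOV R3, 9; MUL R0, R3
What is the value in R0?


Register state trace:
  MOV R0, 18  → R0 = 18
  MOV R3, 9  → R3 = 9
  MUL R0, R3  → R0 = 18 * 9 = 162
Final: R0 = 162

162


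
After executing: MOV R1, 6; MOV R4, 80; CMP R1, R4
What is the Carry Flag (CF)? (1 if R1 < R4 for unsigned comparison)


Register state trace:
  MOV R1, 6  → R1 = 6
  MOV R4, 80  → R4 = 80
  CMP R1, R4  → unsigned 6 - 80: borrow occurs
  6 < 80, so CF = 1
CF = 1

1


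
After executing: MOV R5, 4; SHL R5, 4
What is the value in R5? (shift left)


Register state trace:
  MOV R5, 4  → R5 = 4
  SHL R5, 4  → R5 = 4 << 4 = 4 * 2^4 = 64
Final: R5 = 64

64


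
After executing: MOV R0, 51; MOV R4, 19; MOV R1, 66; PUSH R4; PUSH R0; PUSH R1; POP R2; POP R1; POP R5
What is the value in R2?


Stack trace (top is rightmost):
  MOV R0, 51  → R0 = 51
  MOV R4, 19  → R4 = 19
  MOV R1, 66  → R1 = 66
  PUSH R4  → stack: [19]
  PUSH R0  → stack: [19, 51]
  PUSH R1  → stack: [19, 51, 66]
  POP R2  → R2 = 66, stack: [19, 51]
  POP R1  → R1 = 51, stack: [19]
  POP R5  → R5 = 19, stack: []
Final: R2 = 66

66


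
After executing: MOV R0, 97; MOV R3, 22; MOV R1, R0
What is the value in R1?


Register state trace:
  MOV R0, 97  → R0 = 97
  MOV R3, 22  → R3 = 22
  MOV R1, R0  → R1 = 97
Final: R1 = 97

97


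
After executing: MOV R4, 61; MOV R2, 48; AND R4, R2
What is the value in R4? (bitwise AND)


Register state trace:
  MOV R4, 61  → R4 = 61 (0b00111101)
  MOV R2, 48  → R2 = 48 (0b00110000)
  AND R4, R2  → R4 = 61 AND 48 = 48 (0b00110000)
Final: R4 = 48

48


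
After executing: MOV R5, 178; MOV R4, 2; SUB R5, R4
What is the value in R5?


Register state trace:
  MOV R5, 178  → R5 = 178
  MOV R4, 2  → R4 = 2
  SUB R5, R4  → R5 = 178 - 2 = 176
Final: R5 = 176

176


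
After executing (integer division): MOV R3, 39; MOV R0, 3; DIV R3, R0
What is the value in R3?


Register state trace:
  MOV R3, 39  → R3 = 39
  MOV R0, 3  → R0 = 3
  DIV R3, R0  → R3 = 39 // 3 = 13
Final: R3 = 13

13


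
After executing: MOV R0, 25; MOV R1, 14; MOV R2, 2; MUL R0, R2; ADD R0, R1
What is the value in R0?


Register state trace:
  MOV R0, 25  → R0 = 25
  MOV R1, 14  → R1 = 14
  MOV R2, 2  → R2 = 2
  MUL R0, R2  → R0 = 25 * 2 = 50
  ADD R0, R1  → R0 = 50 + 14 = 64
Final: R0 = 64

64


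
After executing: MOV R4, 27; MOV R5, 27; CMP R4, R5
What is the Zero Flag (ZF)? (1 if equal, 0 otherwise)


Register state trace:
  MOV R4, 27  → R4 = 27
  MOV R5, 27  → R5 = 27
  CMP R4, R5  → computes 27 - 27 = 0
  Result is zero, so values are equal
ZF = 1

1


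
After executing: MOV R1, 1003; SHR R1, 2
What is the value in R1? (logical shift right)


Register state trace:
  MOV R1, 1003  → R1 = 1003
  SHR R1, 2  → R1 = 1003 >> 2 = 1003 // 2^2 = 250
Final: R1 = 250

250


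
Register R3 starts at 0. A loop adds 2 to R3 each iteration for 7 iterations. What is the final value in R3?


Starting value: R3 = 0
  Iter 1: R3 = 0 + 2 = 2
  Iter 2: R3 = 2 + 2 = 4
  Iter 3: R3 = 4 + 2 = 6
  Iter 4: R3 = 6 + 2 = 8
  Iter 5: R3 = 8 + 2 = 10
  Iter 6: R3 = 10 + 2 = 12
  Iter 7: R3 = 12 + 2 = 14
Final: R3 = 14

14


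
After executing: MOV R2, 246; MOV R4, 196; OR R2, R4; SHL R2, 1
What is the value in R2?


Register state trace:
  MOV R2, 246  → R2 = 246 (0b11110110)
  MOV R4, 196  → R4 = 196 (0b11000100)
  OR R2, R4  → R2 = 246 OR 196 = 246 (0b11110110)
  SHL R2, 1  → R2 = 246 << 1 = 492
Final: R2 = 492

492


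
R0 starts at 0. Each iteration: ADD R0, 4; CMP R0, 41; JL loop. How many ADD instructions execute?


Loop trace (R0 starts at 0, target 41, step 4):
  ADD #1: R0 = 0 + 4 = 4  → 4 < 41, loop
  ADD #2: R0 = 4 + 4 = 8  → 8 < 41, loop
  ADD #3: R0 = 8 + 4 = 12  → 12 < 41, loop
  ADD #4: R0 = 12 + 4 = 16  → 16 < 41, loop
  ADD #5: R0 = 16 + 4 = 20  → 20 < 41, loop
  ADD #6: R0 = 20 + 4 = 24  → 24 < 41, loop
  ADD #7: R0 = 24 + 4 = 28  → 28 < 41, loop
  ADD #8: R0 = 28 + 4 = 32  → 32 < 41, loop
  ADD #9: R0 = 32 + 4 = 36  → 36 < 41, loop
  ADD #10: R0 = 36 + 4 = 40  → 40 < 41, loop
  ADD #11: R0 = 40 + 4 = 44  → 44 >= 41, exit
Total ADD instructions: 11

11


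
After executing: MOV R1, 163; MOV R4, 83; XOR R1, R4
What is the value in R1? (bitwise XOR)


Register state trace:
  MOV R1, 163  → R1 = 163 (0b10100011)
  MOV R4, 83  → R4 = 83 (0b01010011)
  XOR R1, R4  → R1 = 163 XOR 83 = 240 (0b11110000)
Final: R1 = 240

240


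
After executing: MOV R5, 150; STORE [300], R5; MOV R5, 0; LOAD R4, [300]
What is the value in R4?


Register and memory trace:
  MOV R5, 150  → R5 = 150
  STORE [300], R5  → mem[300] = 150
  MOV R5, 0  → R5 = 0
  LOAD R4, [300]  → R4 = mem[300] = 150
Final: R4 = 150

150


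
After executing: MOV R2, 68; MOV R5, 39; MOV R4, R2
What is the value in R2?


Register state trace:
  MOV R2, 68  → R2 = 68
  MOV R5, 39  → R5 = 39
  MOV R4, R2  → R4 = 68
Final: R2 = 68

68


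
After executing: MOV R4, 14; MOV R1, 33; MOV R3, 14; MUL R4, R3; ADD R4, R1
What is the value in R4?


Register state trace:
  MOV R4, 14  → R4 = 14
  MOV R1, 33  → R1 = 33
  MOV R3, 14  → R3 = 14
  MUL R4, R3  → R4 = 14 * 14 = 196
  ADD R4, R1  → R4 = 196 + 33 = 229
Final: R4 = 229

229


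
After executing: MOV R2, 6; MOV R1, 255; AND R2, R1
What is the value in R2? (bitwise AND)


Register state trace:
  MOV R2, 6  → R2 = 6 (0b00000110)
  MOV R1, 255  → R1 = 255 (0b11111111)
  AND R2, R1  → R2 = 6 AND 255 = 6 (0b00000110)
Final: R2 = 6

6


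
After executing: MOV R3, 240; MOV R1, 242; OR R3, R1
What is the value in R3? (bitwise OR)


Register state trace:
  MOV R3, 240  → R3 = 240 (0b11110000)
  MOV R1, 242  → R1 = 242 (0b11110010)
  OR R3, R1   → R3 = 240 OR 242 = 242 (0b11110010)
Final: R3 = 242

242


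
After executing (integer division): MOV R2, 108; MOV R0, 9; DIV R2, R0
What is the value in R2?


Register state trace:
  MOV R2, 108  → R2 = 108
  MOV R0, 9  → R0 = 9
  DIV R2, R0  → R2 = 108 // 9 = 12
Final: R2 = 12

12


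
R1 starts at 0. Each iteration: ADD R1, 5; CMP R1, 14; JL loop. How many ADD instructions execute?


Loop trace (R1 starts at 0, target 14, step 5):
  ADD #1: R1 = 0 + 5 = 5  → 5 < 14, loop
  ADD #2: R1 = 5 + 5 = 10  → 10 < 14, loop
  ADD #3: R1 = 10 + 5 = 15  → 15 >= 14, exit
Total ADD instructions: 3

3


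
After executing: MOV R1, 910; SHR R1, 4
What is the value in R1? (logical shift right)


Register state trace:
  MOV R1, 910  → R1 = 910
  SHR R1, 4  → R1 = 910 >> 4 = 910 // 2^4 = 56
Final: R1 = 56

56


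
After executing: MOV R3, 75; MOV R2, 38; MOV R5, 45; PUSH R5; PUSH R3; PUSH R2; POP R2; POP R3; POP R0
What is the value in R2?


Stack trace (top is rightmost):
  MOV R3, 75  → R3 = 75
  MOV R2, 38  → R2 = 38
  MOV R5, 45  → R5 = 45
  PUSH R5  → stack: [45]
  PUSH R3  → stack: [45, 75]
  PUSH R2  → stack: [45, 75, 38]
  POP R2  → R2 = 38, stack: [45, 75]
  POP R3  → R3 = 75, stack: [45]
  POP R0  → R0 = 45, stack: []
Final: R2 = 38

38


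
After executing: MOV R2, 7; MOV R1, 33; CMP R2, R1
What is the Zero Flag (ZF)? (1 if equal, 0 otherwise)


Register state trace:
  MOV R2, 7  → R2 = 7
  MOV R1, 33  → R1 = 33
  CMP R2, R1  → computes 7 - 33 = -26
  Result is nonzero, so values are not equal
ZF = 0

0


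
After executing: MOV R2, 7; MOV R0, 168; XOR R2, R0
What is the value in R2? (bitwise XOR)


Register state trace:
  MOV R2, 7  → R2 = 7 (0b00000111)
  MOV R0, 168  → R0 = 168 (0b10101000)
  XOR R2, R0  → R2 = 7 XOR 168 = 175 (0b10101111)
Final: R2 = 175

175


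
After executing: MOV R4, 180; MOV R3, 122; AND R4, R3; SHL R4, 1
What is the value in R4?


Register state trace:
  MOV R4, 180  → R4 = 180 (0b10110100)
  MOV R3, 122  → R3 = 122 (0b01111010)
  AND R4, R3  → R4 = 180 AND 122 = 48 (0b00110000)
  SHL R4, 1  → R4 = 48 << 1 = 96
Final: R4 = 96

96


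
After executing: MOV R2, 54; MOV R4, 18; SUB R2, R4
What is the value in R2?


Register state trace:
  MOV R2, 54  → R2 = 54
  MOV R4, 18  → R4 = 18
  SUB R2, R4  → R2 = 54 - 18 = 36
Final: R2 = 36

36


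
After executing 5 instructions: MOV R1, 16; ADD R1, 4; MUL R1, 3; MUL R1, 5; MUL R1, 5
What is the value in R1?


Register state trace:
  MOV R1, 16  → R1 = 16
  ADD R1, 4  → R1 = 16 + 4 = 20
  MUL R1, 3  → R1 = 20 * 3 = 60
  MUL R1, 5  → R1 = 60 * 5 = 300
  MUL R1, 5  → R1 = 300 * 5 = 1500
Final: R1 = 1500

1500


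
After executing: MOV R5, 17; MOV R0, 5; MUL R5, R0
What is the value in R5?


Register state trace:
  MOV R5, 17  → R5 = 17
  MOV R0, 5  → R0 = 5
  MUL R5, R0  → R5 = 17 * 5 = 85
Final: R5 = 85

85


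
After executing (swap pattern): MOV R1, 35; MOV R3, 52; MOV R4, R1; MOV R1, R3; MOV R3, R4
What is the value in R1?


Register state trace (swap pattern):
  MOV R1, 35  → R1 = 35
  MOV R3, 52  → R3 = 52
  MOV R4, R1  → R4 = 35  (save R1)
  MOV R1, R3  → R1 = 52  (R1 gets R3's value)
  MOV R3, R4  → R3 = 35  (R3 gets saved value)
Final: R1 = 52

52


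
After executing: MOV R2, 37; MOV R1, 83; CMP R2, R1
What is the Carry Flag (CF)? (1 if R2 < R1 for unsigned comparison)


Register state trace:
  MOV R2, 37  → R2 = 37
  MOV R1, 83  → R1 = 83
  CMP R2, R1  → unsigned 37 - 83: borrow occurs
  37 < 83, so CF = 1
CF = 1

1


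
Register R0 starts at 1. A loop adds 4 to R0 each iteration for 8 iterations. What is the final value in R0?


Starting value: R0 = 1
  Iter 1: R0 = 1 + 4 = 5
  Iter 2: R0 = 5 + 4 = 9
  Iter 3: R0 = 9 + 4 = 13
  Iter 4: R0 = 13 + 4 = 17
  Iter 5: R0 = 17 + 4 = 21
  Iter 6: R0 = 21 + 4 = 25
  Iter 7: R0 = 25 + 4 = 29
  Iter 8: R0 = 29 + 4 = 33
Final: R0 = 33

33


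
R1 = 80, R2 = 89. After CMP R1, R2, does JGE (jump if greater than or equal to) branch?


Trace:
  R1 = 80, R2 = 89
  CMP R1, R2  → compares 80 vs 89
  JGE checks: is 80 greater than or equal to 89?
  80 < 89, so condition is false
Branch taken: No

No


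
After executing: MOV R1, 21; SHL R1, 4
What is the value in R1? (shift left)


Register state trace:
  MOV R1, 21  → R1 = 21
  SHL R1, 4  → R1 = 21 << 4 = 21 * 2^4 = 336
Final: R1 = 336

336


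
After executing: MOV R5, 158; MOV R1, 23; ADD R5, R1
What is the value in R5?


Register state trace:
  MOV R5, 158  → R5 = 158
  MOV R1, 23  → R1 = 23
  ADD R5, R1  → R5 = 158 + 23 = 181
Final: R5 = 181

181


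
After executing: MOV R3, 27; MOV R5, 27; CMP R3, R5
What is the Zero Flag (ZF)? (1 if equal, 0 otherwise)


Register state trace:
  MOV R3, 27  → R3 = 27
  MOV R5, 27  → R5 = 27
  CMP R3, R5  → computes 27 - 27 = 0
  Result is zero, so values are equal
ZF = 1

1


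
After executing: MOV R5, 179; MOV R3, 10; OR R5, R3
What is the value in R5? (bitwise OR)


Register state trace:
  MOV R5, 179  → R5 = 179 (0b10110011)
  MOV R3, 10  → R3 = 10 (0b00001010)
  OR R5, R3   → R5 = 179 OR 10 = 187 (0b10111011)
Final: R5 = 187

187


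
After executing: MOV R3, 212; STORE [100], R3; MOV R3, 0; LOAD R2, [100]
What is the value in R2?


Register and memory trace:
  MOV R3, 212  → R3 = 212
  STORE [100], R3  → mem[100] = 212
  MOV R3, 0  → R3 = 0
  LOAD R2, [100]  → R2 = mem[100] = 212
Final: R2 = 212

212


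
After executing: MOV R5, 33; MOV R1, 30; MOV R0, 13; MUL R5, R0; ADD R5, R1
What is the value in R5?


Register state trace:
  MOV R5, 33  → R5 = 33
  MOV R1, 30  → R1 = 30
  MOV R0, 13  → R0 = 13
  MUL R5, R0  → R5 = 33 * 13 = 429
  ADD R5, R1  → R5 = 429 + 30 = 459
Final: R5 = 459

459


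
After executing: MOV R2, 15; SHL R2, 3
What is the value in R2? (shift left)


Register state trace:
  MOV R2, 15  → R2 = 15
  SHL R2, 3  → R2 = 15 << 3 = 15 * 2^3 = 120
Final: R2 = 120

120


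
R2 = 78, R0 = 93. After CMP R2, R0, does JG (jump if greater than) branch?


Trace:
  R2 = 78, R0 = 93
  CMP R2, R0  → compares 78 vs 93
  JG checks: is 78 greater than 93?
  78 < 93, so condition is false
Branch taken: No

No


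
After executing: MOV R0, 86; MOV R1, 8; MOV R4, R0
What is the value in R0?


Register state trace:
  MOV R0, 86  → R0 = 86
  MOV R1, 8  → R1 = 8
  MOV R4, R0  → R4 = 86
Final: R0 = 86

86


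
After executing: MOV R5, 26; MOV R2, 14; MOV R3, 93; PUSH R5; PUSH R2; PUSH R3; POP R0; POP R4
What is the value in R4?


Stack trace (top is rightmost):
  MOV R5, 26  → R5 = 26
  MOV R2, 14  → R2 = 14
  MOV R3, 93  → R3 = 93
  PUSH R5  → stack: [26]
  PUSH R2  → stack: [26, 14]
  PUSH R3  → stack: [26, 14, 93]
  POP R0  → R0 = 93, stack: [26, 14]
  POP R4  → R4 = 14, stack: [26]
Final: R4 = 14

14


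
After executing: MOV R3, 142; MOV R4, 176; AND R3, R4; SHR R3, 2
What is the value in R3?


Register state trace:
  MOV R3, 142  → R3 = 142 (0b10001110)
  MOV R4, 176  → R4 = 176 (0b10110000)
  AND R3, R4  → R3 = 142 AND 176 = 128 (0b10000000)
  SHR R3, 2  → R3 = 128 >> 2 = 32
Final: R3 = 32

32


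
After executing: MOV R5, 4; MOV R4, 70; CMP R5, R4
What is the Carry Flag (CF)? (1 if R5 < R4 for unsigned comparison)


Register state trace:
  MOV R5, 4  → R5 = 4
  MOV R4, 70  → R4 = 70
  CMP R5, R4  → unsigned 4 - 70: borrow occurs
  4 < 70, so CF = 1
CF = 1

1


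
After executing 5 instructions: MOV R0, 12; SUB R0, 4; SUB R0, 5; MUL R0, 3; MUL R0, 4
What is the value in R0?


Register state trace:
  MOV R0, 12  → R0 = 12
  SUB R0, 4  → R0 = 12 - 4 = 8
  SUB R0, 5  → R0 = 8 - 5 = 3
  MUL R0, 3  → R0 = 3 * 3 = 9
  MUL R0, 4  → R0 = 9 * 4 = 36
Final: R0 = 36

36


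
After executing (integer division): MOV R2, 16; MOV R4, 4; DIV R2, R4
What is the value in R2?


Register state trace:
  MOV R2, 16  → R2 = 16
  MOV R4, 4  → R4 = 4
  DIV R2, R4  → R2 = 16 // 4 = 4
Final: R2 = 4

4


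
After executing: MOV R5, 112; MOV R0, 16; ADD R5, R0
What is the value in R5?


Register state trace:
  MOV R5, 112  → R5 = 112
  MOV R0, 16  → R0 = 16
  ADD R5, R0  → R5 = 112 + 16 = 128
Final: R5 = 128

128


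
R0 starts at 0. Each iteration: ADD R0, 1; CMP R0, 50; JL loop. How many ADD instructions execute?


Loop trace (R0 starts at 0, target 50, step 1):
  ADD #1: R0 = 0 + 1 = 1  → 1 < 50, loop
  ADD #2: R0 = 1 + 1 = 2  → 2 < 50, loop
  ADD #3: R0 = 2 + 1 = 3  → 3 < 50, loop
  ADD #4: R0 = 3 + 1 = 4  → 4 < 50, loop
  ADD #5: R0 = 4 + 1 = 5  → 5 < 50, loop
  ADD #6: R0 = 5 + 1 = 6  → 6 < 50, loop
  ADD #7: R0 = 6 + 1 = 7  → 7 < 50, loop
  ADD #8: R0 = 7 + 1 = 8  → 8 < 50, loop
  ADD #9: R0 = 8 + 1 = 9  → 9 < 50, loop
  ADD #10: R0 = 9 + 1 = 10  → 10 < 50, loop
  ADD #11: R0 = 10 + 1 = 11  → 11 < 50, loop
  ADD #12: R0 = 11 + 1 = 12  → 12 < 50, loop
  ADD #13: R0 = 12 + 1 = 13  → 13 < 50, loop
  ADD #14: R0 = 13 + 1 = 14  → 14 < 50, loop
  ADD #15: R0 = 14 + 1 = 15  → 15 < 50, loop
  ADD #16: R0 = 15 + 1 = 16  → 16 < 50, loop
  ADD #17: R0 = 16 + 1 = 17  → 17 < 50, loop
  ADD #18: R0 = 17 + 1 = 18  → 18 < 50, loop
  ADD #19: R0 = 18 + 1 = 19  → 19 < 50, loop
  ADD #20: R0 = 19 + 1 = 20  → 20 < 50, loop
  ADD #21: R0 = 20 + 1 = 21  → 21 < 50, loop
  ADD #22: R0 = 21 + 1 = 22  → 22 < 50, loop
  ADD #23: R0 = 22 + 1 = 23  → 23 < 50, loop
  ADD #24: R0 = 23 + 1 = 24  → 24 < 50, loop
  ADD #25: R0 = 24 + 1 = 25  → 25 < 50, loop
  ADD #26: R0 = 25 + 1 = 26  → 26 < 50, loop
  ADD #27: R0 = 26 + 1 = 27  → 27 < 50, loop
  ADD #28: R0 = 27 + 1 = 28  → 28 < 50, loop
  ADD #29: R0 = 28 + 1 = 29  → 29 < 50, loop
  ADD #30: R0 = 29 + 1 = 30  → 30 < 50, loop
  ADD #31: R0 = 30 + 1 = 31  → 31 < 50, loop
  ADD #32: R0 = 31 + 1 = 32  → 32 < 50, loop
  ADD #33: R0 = 32 + 1 = 33  → 33 < 50, loop
  ADD #34: R0 = 33 + 1 = 34  → 34 < 50, loop
  ADD #35: R0 = 34 + 1 = 35  → 35 < 50, loop
  ADD #36: R0 = 35 + 1 = 36  → 36 < 50, loop
  ADD #37: R0 = 36 + 1 = 37  → 37 < 50, loop
  ADD #38: R0 = 37 + 1 = 38  → 38 < 50, loop
  ADD #39: R0 = 38 + 1 = 39  → 39 < 50, loop
  ADD #40: R0 = 39 + 1 = 40  → 40 < 50, loop
  ADD #41: R0 = 40 + 1 = 41  → 41 < 50, loop
  ADD #42: R0 = 41 + 1 = 42  → 42 < 50, loop
  ADD #43: R0 = 42 + 1 = 43  → 43 < 50, loop
  ADD #44: R0 = 43 + 1 = 44  → 44 < 50, loop
  ADD #45: R0 = 44 + 1 = 45  → 45 < 50, loop
  ADD #46: R0 = 45 + 1 = 46  → 46 < 50, loop
  ADD #47: R0 = 46 + 1 = 47  → 47 < 50, loop
  ADD #48: R0 = 47 + 1 = 48  → 48 < 50, loop
  ADD #49: R0 = 48 + 1 = 49  → 49 < 50, loop
  ADD #50: R0 = 49 + 1 = 50  → 50 >= 50, exit
Total ADD instructions: 50

50
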